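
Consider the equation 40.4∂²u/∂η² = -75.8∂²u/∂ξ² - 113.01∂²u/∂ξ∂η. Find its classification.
Rewriting in standard form: 75.8∂²u/∂ξ² + 113.01∂²u/∂ξ∂η + 40.4∂²u/∂η² = 0. Hyperbolic. (A = 75.8, B = 113.01, C = 40.4 gives B² - 4AC = 521.9801.)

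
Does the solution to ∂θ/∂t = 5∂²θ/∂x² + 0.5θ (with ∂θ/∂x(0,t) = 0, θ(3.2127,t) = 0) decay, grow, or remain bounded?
θ → 0. Diffusion dominates reaction (r=0.5 < κπ²/(4L²)≈1.2); solution decays.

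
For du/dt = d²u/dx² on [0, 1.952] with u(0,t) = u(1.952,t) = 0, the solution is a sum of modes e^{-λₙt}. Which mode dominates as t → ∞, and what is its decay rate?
Eigenvalues: λₙ = n²π²/1.952².
First three modes:
  n=1: λ₁ = π²/1.952² ≈ 2.59
  n=2: λ₂ = 4π²/1.952² ≈ 10.361 (4× faster decay)
  n=3: λ₃ = 9π²/1.952² ≈ 23.312 (9× faster decay)
As t → ∞, higher modes decay exponentially faster. The n=1 mode dominates: u ~ c₁ sin(πx/1.952) e^{-λ₁t}.
Decay rate: λ₁ = π²/1.952² ≈ 2.59.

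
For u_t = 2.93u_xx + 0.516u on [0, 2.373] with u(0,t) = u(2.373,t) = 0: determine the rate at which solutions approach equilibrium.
Eigenvalues: λₙ = 2.93n²π²/2.373² - 0.516.
First three modes:
  n=1: λ₁ = 2.93π²/2.373² - 0.516 ≈ 4.619
  n=2: λ₂ = 11.72π²/2.373² - 0.516 ≈ 20.025
  n=3: λ₃ = 26.37π²/2.373² - 0.516 ≈ 45.702
Since 2.93π²/2.373² ≈ 5.135 > 0.516, all λₙ > 0.
The n=1 mode decays slowest → dominates as t → ∞.
Asymptotic: u ~ c₁ sin(πx/2.373) e^{-λ₁t} with decay rate λ₁ ≈ 4.619.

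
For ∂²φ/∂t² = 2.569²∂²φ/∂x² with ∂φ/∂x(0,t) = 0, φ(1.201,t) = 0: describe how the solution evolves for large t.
φ oscillates (no decay). Energy is conserved; the solution oscillates indefinitely as standing waves.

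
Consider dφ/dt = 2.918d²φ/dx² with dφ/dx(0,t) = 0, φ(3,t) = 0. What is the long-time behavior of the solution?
As t → ∞, φ → 0. Heat escapes through the Dirichlet boundary.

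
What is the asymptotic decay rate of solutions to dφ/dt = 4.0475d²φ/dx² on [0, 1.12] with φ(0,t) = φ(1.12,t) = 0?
Eigenvalues: λₙ = 4.0475n²π²/1.12².
First three modes:
  n=1: λ₁ = 4.0475π²/1.12² ≈ 31.846
  n=2: λ₂ = 16.19π²/1.12² ≈ 127.383 (4× faster decay)
  n=3: λ₃ = 36.4275π²/1.12² ≈ 286.611 (9× faster decay)
As t → ∞, higher modes decay exponentially faster. The n=1 mode dominates: φ ~ c₁ sin(πx/1.12) e^{-λ₁t}.
Decay rate: λ₁ = 4.0475π²/1.12² ≈ 31.846.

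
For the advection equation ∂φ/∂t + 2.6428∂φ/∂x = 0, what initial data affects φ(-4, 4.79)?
A single point: x = -16.659012. The characteristic through (-4, 4.79) is x - 2.6428t = const, so x = -4 - 2.6428·4.79 = -16.659012.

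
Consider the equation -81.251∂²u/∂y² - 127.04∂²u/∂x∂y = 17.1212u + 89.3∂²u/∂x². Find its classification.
Rewriting in standard form: -89.3∂²u/∂x² - 127.04∂²u/∂x∂y - 81.251∂²u/∂y² - 17.1212u = 0. Elliptic. (A = -89.3, B = -127.04, C = -81.251 gives B² - 4AC = -12883.6956.)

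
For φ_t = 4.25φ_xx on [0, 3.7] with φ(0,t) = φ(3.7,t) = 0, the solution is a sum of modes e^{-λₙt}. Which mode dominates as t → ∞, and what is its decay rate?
Eigenvalues: λₙ = 4.25n²π²/3.7².
First three modes:
  n=1: λ₁ = 4.25π²/3.7² ≈ 3.064
  n=2: λ₂ = 17π²/3.7² ≈ 12.256 (4× faster decay)
  n=3: λ₃ = 38.25π²/3.7² ≈ 27.576 (9× faster decay)
As t → ∞, higher modes decay exponentially faster. The n=1 mode dominates: φ ~ c₁ sin(πx/3.7) e^{-λ₁t}.
Decay rate: λ₁ = 4.25π²/3.7² ≈ 3.064.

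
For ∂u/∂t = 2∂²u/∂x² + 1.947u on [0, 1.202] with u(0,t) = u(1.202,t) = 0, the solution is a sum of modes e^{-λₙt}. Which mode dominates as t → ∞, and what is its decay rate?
Eigenvalues: λₙ = 2n²π²/1.202² - 1.947.
First three modes:
  n=1: λ₁ = 2π²/1.202² - 1.947 ≈ 11.715
  n=2: λ₂ = 8π²/1.202² - 1.947 ≈ 52.702
  n=3: λ₃ = 18π²/1.202² - 1.947 ≈ 121.013
Since 2π²/1.202² ≈ 13.662 > 1.947, all λₙ > 0.
The n=1 mode decays slowest → dominates as t → ∞.
Asymptotic: u ~ c₁ sin(πx/1.202) e^{-λ₁t} with decay rate λ₁ ≈ 11.715.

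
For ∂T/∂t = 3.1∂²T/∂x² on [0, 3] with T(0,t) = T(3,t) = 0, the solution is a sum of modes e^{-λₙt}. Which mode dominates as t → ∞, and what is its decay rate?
Eigenvalues: λₙ = 3.1n²π²/3².
First three modes:
  n=1: λ₁ = 3.1π²/3² ≈ 3.4
  n=2: λ₂ = 12.4π²/3² ≈ 13.598 (4× faster decay)
  n=3: λ₃ = 27.9π²/3² ≈ 30.596 (9× faster decay)
As t → ∞, higher modes decay exponentially faster. The n=1 mode dominates: T ~ c₁ sin(πx/3) e^{-λ₁t}.
Decay rate: λ₁ = 3.1π²/3² ≈ 3.4.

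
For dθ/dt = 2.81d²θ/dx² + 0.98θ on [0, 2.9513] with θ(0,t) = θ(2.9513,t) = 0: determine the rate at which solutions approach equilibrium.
Eigenvalues: λₙ = 2.81n²π²/2.9513² - 0.98.
First three modes:
  n=1: λ₁ = 2.81π²/2.9513² - 0.98 ≈ 2.204
  n=2: λ₂ = 11.24π²/2.9513² - 0.98 ≈ 11.756
  n=3: λ₃ = 25.29π²/2.9513² - 0.98 ≈ 27.676
Since 2.81π²/2.9513² ≈ 3.184 > 0.98, all λₙ > 0.
The n=1 mode decays slowest → dominates as t → ∞.
Asymptotic: θ ~ c₁ sin(πx/2.9513) e^{-λ₁t} with decay rate λ₁ ≈ 2.204.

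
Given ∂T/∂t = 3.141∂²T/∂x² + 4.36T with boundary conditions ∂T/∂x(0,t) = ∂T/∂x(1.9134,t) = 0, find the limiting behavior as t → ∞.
T grows unboundedly. With Neumann BCs the constant mode has diffusion eigenvalue 0, so any r > 0 makes it grow like e^(4.36t); solution grows exponentially.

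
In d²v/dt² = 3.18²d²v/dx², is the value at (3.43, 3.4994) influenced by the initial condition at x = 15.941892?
No. The domain of dependence is [-7.698092, 14.558092], and 15.941892 is outside this interval.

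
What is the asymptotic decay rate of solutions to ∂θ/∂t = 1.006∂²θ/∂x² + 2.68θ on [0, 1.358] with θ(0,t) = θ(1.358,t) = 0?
Eigenvalues: λₙ = 1.006n²π²/1.358² - 2.68.
First three modes:
  n=1: λ₁ = 1.006π²/1.358² - 2.68 ≈ 2.704
  n=2: λ₂ = 4.024π²/1.358² - 2.68 ≈ 18.856
  n=3: λ₃ = 9.054π²/1.358² - 2.68 ≈ 45.775
Since 1.006π²/1.358² ≈ 5.384 > 2.68, all λₙ > 0.
The n=1 mode decays slowest → dominates as t → ∞.
Asymptotic: θ ~ c₁ sin(πx/1.358) e^{-λ₁t} with decay rate λ₁ ≈ 2.704.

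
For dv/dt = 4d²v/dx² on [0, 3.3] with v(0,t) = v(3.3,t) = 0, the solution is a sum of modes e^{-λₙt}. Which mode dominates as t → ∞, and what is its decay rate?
Eigenvalues: λₙ = 4n²π²/3.3².
First three modes:
  n=1: λ₁ = 4π²/3.3² ≈ 3.625
  n=2: λ₂ = 16π²/3.3² ≈ 14.501 (4× faster decay)
  n=3: λ₃ = 36π²/3.3² ≈ 32.627 (9× faster decay)
As t → ∞, higher modes decay exponentially faster. The n=1 mode dominates: v ~ c₁ sin(πx/3.3) e^{-λ₁t}.
Decay rate: λ₁ = 4π²/3.3² ≈ 3.625.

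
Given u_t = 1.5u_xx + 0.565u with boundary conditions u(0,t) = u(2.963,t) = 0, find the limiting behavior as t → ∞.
u → 0. Diffusion dominates reaction (r=0.565 < κπ²/L²≈1.69); solution decays.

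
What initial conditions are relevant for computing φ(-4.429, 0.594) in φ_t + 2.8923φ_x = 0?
A single point: x = -6.1470262. The characteristic through (-4.429, 0.594) is x - 2.8923t = const, so x = -4.429 - 2.8923·0.594 = -6.1470262.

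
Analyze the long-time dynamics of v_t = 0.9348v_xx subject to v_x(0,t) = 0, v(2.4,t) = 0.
Long-time behavior: v → 0. Heat escapes through the Dirichlet boundary.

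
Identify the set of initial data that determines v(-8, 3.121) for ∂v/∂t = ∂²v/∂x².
The entire real line. The heat equation has infinite propagation speed: any initial disturbance instantly affects all points (though exponentially small far away).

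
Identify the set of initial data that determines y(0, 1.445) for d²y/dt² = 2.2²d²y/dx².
Domain of dependence: [-3.179, 3.179]. Signals travel at speed 2.2, so data within |x - 0| ≤ 2.2·1.445 = 3.179 can reach the point.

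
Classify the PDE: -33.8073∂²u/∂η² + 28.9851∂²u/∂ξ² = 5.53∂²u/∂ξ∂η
Rewriting in standard form: 28.9851∂²u/∂ξ² - 5.53∂²u/∂ξ∂η - 33.8073∂²u/∂η² = 0. A = 28.9851, B = -5.53, C = -33.8073. Discriminant B² - 4AC = 3950.21278492. Since 3950.21278492 > 0, hyperbolic.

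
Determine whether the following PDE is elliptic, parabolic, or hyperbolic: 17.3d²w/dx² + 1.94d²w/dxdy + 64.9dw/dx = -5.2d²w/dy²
Rewriting in standard form: 17.3d²w/dx² + 1.94d²w/dxdy + 5.2d²w/dy² + 64.9dw/dx = 0. Coefficients: A = 17.3, B = 1.94, C = 5.2. B² - 4AC = -356.0764, which is negative, so the equation is elliptic.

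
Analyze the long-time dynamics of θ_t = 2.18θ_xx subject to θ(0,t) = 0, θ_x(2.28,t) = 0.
Long-time behavior: θ → 0. Heat escapes through the Dirichlet boundary.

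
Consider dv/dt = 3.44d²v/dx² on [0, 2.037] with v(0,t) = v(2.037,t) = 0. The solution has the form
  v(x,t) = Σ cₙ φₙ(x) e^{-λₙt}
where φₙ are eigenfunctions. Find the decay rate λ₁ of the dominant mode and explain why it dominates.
Eigenvalues: λₙ = 3.44n²π²/2.037².
First three modes:
  n=1: λ₁ = 3.44π²/2.037² ≈ 8.182
  n=2: λ₂ = 13.76π²/2.037² ≈ 32.729 (4× faster decay)
  n=3: λ₃ = 30.96π²/2.037² ≈ 73.641 (9× faster decay)
As t → ∞, higher modes decay exponentially faster. The n=1 mode dominates: v ~ c₁ sin(πx/2.037) e^{-λ₁t}.
Decay rate: λ₁ = 3.44π²/2.037² ≈ 8.182.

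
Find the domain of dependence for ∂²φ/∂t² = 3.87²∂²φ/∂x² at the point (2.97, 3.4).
Domain of dependence: [-10.188, 16.128]. Signals travel at speed 3.87, so data within |x - 2.97| ≤ 3.87·3.4 = 13.158 can reach the point.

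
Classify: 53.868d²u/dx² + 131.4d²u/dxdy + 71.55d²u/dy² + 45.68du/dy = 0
Hyperbolic (discriminant = 1848.9384).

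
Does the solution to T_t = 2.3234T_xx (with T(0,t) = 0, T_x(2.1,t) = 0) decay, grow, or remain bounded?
T → 0. Heat escapes through the Dirichlet boundary.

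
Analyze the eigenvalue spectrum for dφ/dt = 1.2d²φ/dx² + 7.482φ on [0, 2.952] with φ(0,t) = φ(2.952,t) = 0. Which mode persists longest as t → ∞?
Eigenvalues: λₙ = 1.2n²π²/2.952² - 7.482.
First three modes:
  n=1: λ₁ = 1.2π²/2.952² - 7.482 ≈ -6.123
  n=2: λ₂ = 4.8π²/2.952² - 7.482 ≈ -2.046
  n=3: λ₃ = 10.8π²/2.952² - 7.482 ≈ 4.75
Since 1.2π²/2.952² ≈ 1.359 < 7.482, λ₁ < 0.
The n=1 mode grows fastest (−λₙ is largest for n=1) → dominates.
Asymptotic: φ ~ c₁ sin(πx/2.952) e^{6.123t} (exponential growth at rate −λ₁ ≈ 6.123).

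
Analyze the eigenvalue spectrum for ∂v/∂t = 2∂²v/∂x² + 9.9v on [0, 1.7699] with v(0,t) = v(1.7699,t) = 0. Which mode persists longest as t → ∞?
Eigenvalues: λₙ = 2n²π²/1.7699² - 9.9.
First three modes:
  n=1: λ₁ = 2π²/1.7699² - 9.9 ≈ -3.599
  n=2: λ₂ = 8π²/1.7699² - 9.9 ≈ 15.305
  n=3: λ₃ = 18π²/1.7699² - 9.9 ≈ 46.812
Since 2π²/1.7699² ≈ 6.301 < 9.9, λ₁ < 0.
The n=1 mode grows fastest (−λₙ is largest for n=1) → dominates.
Asymptotic: v ~ c₁ sin(πx/1.7699) e^{3.599t} (exponential growth at rate −λ₁ ≈ 3.599).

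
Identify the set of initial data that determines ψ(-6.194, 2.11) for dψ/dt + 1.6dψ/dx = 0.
A single point: x = -9.57. The characteristic through (-6.194, 2.11) is x - 1.6t = const, so x = -6.194 - 1.6·2.11 = -9.57.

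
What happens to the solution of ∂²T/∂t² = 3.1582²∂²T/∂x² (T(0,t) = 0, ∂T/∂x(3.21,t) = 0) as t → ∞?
T oscillates (no decay). Energy is conserved; the solution oscillates indefinitely as standing waves.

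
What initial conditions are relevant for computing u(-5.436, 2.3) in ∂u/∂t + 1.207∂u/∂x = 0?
A single point: x = -8.2121. The characteristic through (-5.436, 2.3) is x - 1.207t = const, so x = -5.436 - 1.207·2.3 = -8.2121.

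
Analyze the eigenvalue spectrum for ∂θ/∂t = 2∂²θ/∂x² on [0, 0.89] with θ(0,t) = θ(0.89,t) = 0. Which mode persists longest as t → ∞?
Eigenvalues: λₙ = 2n²π²/0.89².
First three modes:
  n=1: λ₁ = 2π²/0.89² ≈ 24.92
  n=2: λ₂ = 8π²/0.89² ≈ 99.68 (4× faster decay)
  n=3: λ₃ = 18π²/0.89² ≈ 224.281 (9× faster decay)
As t → ∞, higher modes decay exponentially faster. The n=1 mode dominates: θ ~ c₁ sin(πx/0.89) e^{-λ₁t}.
Decay rate: λ₁ = 2π²/0.89² ≈ 24.92.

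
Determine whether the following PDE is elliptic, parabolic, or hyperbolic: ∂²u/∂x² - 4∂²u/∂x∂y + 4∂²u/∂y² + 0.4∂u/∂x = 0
Coefficients: A = 1, B = -4, C = 4. B² - 4AC = 0, which is zero, so the equation is parabolic.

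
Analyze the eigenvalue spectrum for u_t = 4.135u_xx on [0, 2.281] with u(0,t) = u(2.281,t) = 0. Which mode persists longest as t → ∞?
Eigenvalues: λₙ = 4.135n²π²/2.281².
First three modes:
  n=1: λ₁ = 4.135π²/2.281² ≈ 7.844
  n=2: λ₂ = 16.54π²/2.281² ≈ 31.375 (4× faster decay)
  n=3: λ₃ = 37.215π²/2.281² ≈ 70.594 (9× faster decay)
As t → ∞, higher modes decay exponentially faster. The n=1 mode dominates: u ~ c₁ sin(πx/2.281) e^{-λ₁t}.
Decay rate: λ₁ = 4.135π²/2.281² ≈ 7.844.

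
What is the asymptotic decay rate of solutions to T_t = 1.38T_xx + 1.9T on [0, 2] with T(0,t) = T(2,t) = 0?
Eigenvalues: λₙ = 1.38n²π²/2² - 1.9.
First three modes:
  n=1: λ₁ = 1.38π²/2² - 1.9 ≈ 1.505
  n=2: λ₂ = 5.52π²/2² - 1.9 ≈ 11.72
  n=3: λ₃ = 12.42π²/2² - 1.9 ≈ 28.745
Since 1.38π²/2² ≈ 3.405 > 1.9, all λₙ > 0.
The n=1 mode decays slowest → dominates as t → ∞.
Asymptotic: T ~ c₁ sin(πx/2) e^{-λ₁t} with decay rate λ₁ ≈ 1.505.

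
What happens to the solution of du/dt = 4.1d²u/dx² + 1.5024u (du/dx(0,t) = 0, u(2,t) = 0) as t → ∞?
u → 0. Diffusion dominates reaction (r=1.5024 < κπ²/(4L²)≈2.53); solution decays.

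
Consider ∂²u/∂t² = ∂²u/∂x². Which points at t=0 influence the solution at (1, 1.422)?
Domain of dependence: [-0.422, 2.422]. Signals travel at speed 1, so data within |x - 1| ≤ 1·1.422 = 1.422 can reach the point.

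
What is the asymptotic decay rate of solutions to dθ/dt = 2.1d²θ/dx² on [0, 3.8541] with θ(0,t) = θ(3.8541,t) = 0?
Eigenvalues: λₙ = 2.1n²π²/3.8541².
First three modes:
  n=1: λ₁ = 2.1π²/3.8541² ≈ 1.395
  n=2: λ₂ = 8.4π²/3.8541² ≈ 5.581 (4× faster decay)
  n=3: λ₃ = 18.9π²/3.8541² ≈ 12.558 (9× faster decay)
As t → ∞, higher modes decay exponentially faster. The n=1 mode dominates: θ ~ c₁ sin(πx/3.8541) e^{-λ₁t}.
Decay rate: λ₁ = 2.1π²/3.8541² ≈ 1.395.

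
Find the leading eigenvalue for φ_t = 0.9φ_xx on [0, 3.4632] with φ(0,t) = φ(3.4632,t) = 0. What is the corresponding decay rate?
Eigenvalues: λₙ = 0.9n²π²/3.4632².
First three modes:
  n=1: λ₁ = 0.9π²/3.4632² ≈ 0.741
  n=2: λ₂ = 3.6π²/3.4632² ≈ 2.962 (4× faster decay)
  n=3: λ₃ = 8.1π²/3.4632² ≈ 6.665 (9× faster decay)
As t → ∞, higher modes decay exponentially faster. The n=1 mode dominates: φ ~ c₁ sin(πx/3.4632) e^{-λ₁t}.
Decay rate: λ₁ = 0.9π²/3.4632² ≈ 0.741.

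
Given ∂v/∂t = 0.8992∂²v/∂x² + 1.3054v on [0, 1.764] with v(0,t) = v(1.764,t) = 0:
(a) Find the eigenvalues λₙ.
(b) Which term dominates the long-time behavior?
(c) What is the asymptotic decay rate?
Eigenvalues: λₙ = 0.8992n²π²/1.764² - 1.3054.
First three modes:
  n=1: λ₁ = 0.8992π²/1.764² - 1.3054 ≈ 1.547
  n=2: λ₂ = 3.5968π²/1.764² - 1.3054 ≈ 10.103
  n=3: λ₃ = 8.0928π²/1.764² - 1.3054 ≈ 24.363
Since 0.8992π²/1.764² ≈ 2.852 > 1.3054, all λₙ > 0.
The n=1 mode decays slowest → dominates as t → ∞.
Asymptotic: v ~ c₁ sin(πx/1.764) e^{-λ₁t} with decay rate λ₁ ≈ 1.547.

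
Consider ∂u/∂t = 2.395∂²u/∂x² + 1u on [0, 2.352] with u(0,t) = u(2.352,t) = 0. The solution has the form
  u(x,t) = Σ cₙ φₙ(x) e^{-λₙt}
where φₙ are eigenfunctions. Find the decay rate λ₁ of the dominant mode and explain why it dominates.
Eigenvalues: λₙ = 2.395n²π²/2.352² - 1.
First three modes:
  n=1: λ₁ = 2.395π²/2.352² - 1 ≈ 3.273
  n=2: λ₂ = 9.58π²/2.352² - 1 ≈ 16.092
  n=3: λ₃ = 21.555π²/2.352² - 1 ≈ 37.457
Since 2.395π²/2.352² ≈ 4.273 > 1, all λₙ > 0.
The n=1 mode decays slowest → dominates as t → ∞.
Asymptotic: u ~ c₁ sin(πx/2.352) e^{-λ₁t} with decay rate λ₁ ≈ 3.273.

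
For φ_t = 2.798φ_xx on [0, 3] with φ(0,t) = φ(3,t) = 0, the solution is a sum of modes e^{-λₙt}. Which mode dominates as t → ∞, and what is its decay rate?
Eigenvalues: λₙ = 2.798n²π²/3².
First three modes:
  n=1: λ₁ = 2.798π²/3² ≈ 3.068
  n=2: λ₂ = 11.192π²/3² ≈ 12.273 (4× faster decay)
  n=3: λ₃ = 25.182π²/3² ≈ 27.615 (9× faster decay)
As t → ∞, higher modes decay exponentially faster. The n=1 mode dominates: φ ~ c₁ sin(πx/3) e^{-λ₁t}.
Decay rate: λ₁ = 2.798π²/3² ≈ 3.068.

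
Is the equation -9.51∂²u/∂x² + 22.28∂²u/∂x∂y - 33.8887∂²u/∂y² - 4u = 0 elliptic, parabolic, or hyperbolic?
Computing B² - 4AC with A = -9.51, B = 22.28, C = -33.8887: discriminant = -792.727748 (negative). Answer: elliptic.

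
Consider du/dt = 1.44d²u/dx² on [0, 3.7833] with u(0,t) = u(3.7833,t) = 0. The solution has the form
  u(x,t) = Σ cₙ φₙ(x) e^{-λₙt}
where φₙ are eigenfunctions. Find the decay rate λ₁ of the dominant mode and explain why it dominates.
Eigenvalues: λₙ = 1.44n²π²/3.7833².
First three modes:
  n=1: λ₁ = 1.44π²/3.7833² ≈ 0.993
  n=2: λ₂ = 5.76π²/3.7833² ≈ 3.972 (4× faster decay)
  n=3: λ₃ = 12.96π²/3.7833² ≈ 8.936 (9× faster decay)
As t → ∞, higher modes decay exponentially faster. The n=1 mode dominates: u ~ c₁ sin(πx/3.7833) e^{-λ₁t}.
Decay rate: λ₁ = 1.44π²/3.7833² ≈ 0.993.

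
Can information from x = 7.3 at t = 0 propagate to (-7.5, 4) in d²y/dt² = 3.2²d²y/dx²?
No. The domain of dependence is [-20.3, 5.3], and 7.3 is outside this interval.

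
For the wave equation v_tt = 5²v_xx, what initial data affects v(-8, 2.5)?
Domain of dependence: [-20.5, 4.5]. Signals travel at speed 5, so data within |x - -8| ≤ 5·2.5 = 12.5 can reach the point.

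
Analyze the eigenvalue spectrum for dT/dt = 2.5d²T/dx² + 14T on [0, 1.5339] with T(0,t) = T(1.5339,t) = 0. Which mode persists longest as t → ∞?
Eigenvalues: λₙ = 2.5n²π²/1.5339² - 14.
First three modes:
  n=1: λ₁ = 2.5π²/1.5339² - 14 ≈ -3.513
  n=2: λ₂ = 10π²/1.5339² - 14 ≈ 27.947
  n=3: λ₃ = 22.5π²/1.5339² - 14 ≈ 80.382
Since 2.5π²/1.5339² ≈ 10.487 < 14, λ₁ < 0.
The n=1 mode grows fastest (−λₙ is largest for n=1) → dominates.
Asymptotic: T ~ c₁ sin(πx/1.5339) e^{3.513t} (exponential growth at rate −λ₁ ≈ 3.513).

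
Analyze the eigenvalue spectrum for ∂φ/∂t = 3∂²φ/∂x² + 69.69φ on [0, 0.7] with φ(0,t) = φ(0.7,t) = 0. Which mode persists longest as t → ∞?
Eigenvalues: λₙ = 3n²π²/0.7² - 69.69.
First three modes:
  n=1: λ₁ = 3π²/0.7² - 69.69 ≈ -9.264
  n=2: λ₂ = 12π²/0.7² - 69.69 ≈ 172.015
  n=3: λ₃ = 27π²/0.7² - 69.69 ≈ 474.145
Since 3π²/0.7² ≈ 60.426 < 69.69, λ₁ < 0.
The n=1 mode grows fastest (−λₙ is largest for n=1) → dominates.
Asymptotic: φ ~ c₁ sin(πx/0.7) e^{9.264t} (exponential growth at rate −λ₁ ≈ 9.264).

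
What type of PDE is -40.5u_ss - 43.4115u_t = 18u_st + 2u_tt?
Rewriting in standard form: -40.5u_ss - 18u_st - 2u_tt - 43.4115u_t = 0. With A = -40.5, B = -18, C = -2, the discriminant is 0. This is a parabolic PDE.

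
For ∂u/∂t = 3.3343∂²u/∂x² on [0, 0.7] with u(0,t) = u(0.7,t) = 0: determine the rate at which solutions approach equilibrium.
Eigenvalues: λₙ = 3.3343n²π²/0.7².
First three modes:
  n=1: λ₁ = 3.3343π²/0.7² ≈ 67.16
  n=2: λ₂ = 13.3372π²/0.7² ≈ 268.639 (4× faster decay)
  n=3: λ₃ = 30.0087π²/0.7² ≈ 604.437 (9× faster decay)
As t → ∞, higher modes decay exponentially faster. The n=1 mode dominates: u ~ c₁ sin(πx/0.7) e^{-λ₁t}.
Decay rate: λ₁ = 3.3343π²/0.7² ≈ 67.16.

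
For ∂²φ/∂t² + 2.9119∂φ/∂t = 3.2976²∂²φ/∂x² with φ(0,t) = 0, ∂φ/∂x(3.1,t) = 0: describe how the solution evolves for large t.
φ → 0. Damping (γ=2.9119) dissipates energy; oscillations decay exponentially.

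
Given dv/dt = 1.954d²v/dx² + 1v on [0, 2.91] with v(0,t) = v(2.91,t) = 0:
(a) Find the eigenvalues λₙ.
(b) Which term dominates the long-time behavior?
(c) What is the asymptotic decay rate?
Eigenvalues: λₙ = 1.954n²π²/2.91² - 1.
First three modes:
  n=1: λ₁ = 1.954π²/2.91² - 1 ≈ 1.277
  n=2: λ₂ = 7.816π²/2.91² - 1 ≈ 8.11
  n=3: λ₃ = 17.586π²/2.91² - 1 ≈ 19.497
Since 1.954π²/2.91² ≈ 2.277 > 1, all λₙ > 0.
The n=1 mode decays slowest → dominates as t → ∞.
Asymptotic: v ~ c₁ sin(πx/2.91) e^{-λ₁t} with decay rate λ₁ ≈ 1.277.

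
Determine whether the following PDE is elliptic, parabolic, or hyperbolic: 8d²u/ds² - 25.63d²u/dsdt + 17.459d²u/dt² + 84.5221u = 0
Coefficients: A = 8, B = -25.63, C = 17.459. B² - 4AC = 98.2089, which is positive, so the equation is hyperbolic.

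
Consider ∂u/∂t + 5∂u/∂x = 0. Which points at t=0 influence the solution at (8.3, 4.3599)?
A single point: x = -13.4995. The characteristic through (8.3, 4.3599) is x - 5t = const, so x = 8.3 - 5·4.3599 = -13.4995.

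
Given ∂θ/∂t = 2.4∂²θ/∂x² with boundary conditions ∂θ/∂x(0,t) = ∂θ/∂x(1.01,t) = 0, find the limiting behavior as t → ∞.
θ → constant (steady state). Heat is conserved (no flux at boundaries); solution approaches the spatial average.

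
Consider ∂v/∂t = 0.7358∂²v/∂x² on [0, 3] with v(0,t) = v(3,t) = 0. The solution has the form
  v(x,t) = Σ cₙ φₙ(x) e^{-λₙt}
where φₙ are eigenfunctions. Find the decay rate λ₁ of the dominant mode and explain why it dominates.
Eigenvalues: λₙ = 0.7358n²π²/3².
First three modes:
  n=1: λ₁ = 0.7358π²/3² ≈ 0.807
  n=2: λ₂ = 2.9432π²/3² ≈ 3.228 (4× faster decay)
  n=3: λ₃ = 6.6222π²/3² ≈ 7.262 (9× faster decay)
As t → ∞, higher modes decay exponentially faster. The n=1 mode dominates: v ~ c₁ sin(πx/3) e^{-λ₁t}.
Decay rate: λ₁ = 0.7358π²/3² ≈ 0.807.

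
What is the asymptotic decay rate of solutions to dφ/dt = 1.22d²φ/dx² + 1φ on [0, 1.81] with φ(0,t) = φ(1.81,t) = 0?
Eigenvalues: λₙ = 1.22n²π²/1.81² - 1.
First three modes:
  n=1: λ₁ = 1.22π²/1.81² - 1 ≈ 2.675
  n=2: λ₂ = 4.88π²/1.81² - 1 ≈ 13.702
  n=3: λ₃ = 10.98π²/1.81² - 1 ≈ 32.078
Since 1.22π²/1.81² ≈ 3.675 > 1, all λₙ > 0.
The n=1 mode decays slowest → dominates as t → ∞.
Asymptotic: φ ~ c₁ sin(πx/1.81) e^{-λ₁t} with decay rate λ₁ ≈ 2.675.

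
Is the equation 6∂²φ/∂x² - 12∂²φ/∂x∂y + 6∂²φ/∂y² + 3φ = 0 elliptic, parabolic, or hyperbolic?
Computing B² - 4AC with A = 6, B = -12, C = 6: discriminant = 0 (zero). Answer: parabolic.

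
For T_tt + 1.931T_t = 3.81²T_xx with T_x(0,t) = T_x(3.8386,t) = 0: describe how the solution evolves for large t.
T → constant (steady state). Damping (γ=1.931) dissipates the nonconstant modes; with Neumann BCs the spatial average obeys M''+γM'=0 and tends to a finite limit.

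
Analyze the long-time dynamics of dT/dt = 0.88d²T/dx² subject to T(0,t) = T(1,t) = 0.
Long-time behavior: T → 0. Heat diffuses out through both boundaries.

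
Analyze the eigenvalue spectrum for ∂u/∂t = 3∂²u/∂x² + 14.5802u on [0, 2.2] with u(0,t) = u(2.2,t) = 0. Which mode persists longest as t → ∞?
Eigenvalues: λₙ = 3n²π²/2.2² - 14.5802.
First three modes:
  n=1: λ₁ = 3π²/2.2² - 14.5802 ≈ -8.463
  n=2: λ₂ = 12π²/2.2² - 14.5802 ≈ 9.89
  n=3: λ₃ = 27π²/2.2² - 14.5802 ≈ 40.478
Since 3π²/2.2² ≈ 6.118 < 14.5802, λ₁ < 0.
The n=1 mode grows fastest (−λₙ is largest for n=1) → dominates.
Asymptotic: u ~ c₁ sin(πx/2.2) e^{8.463t} (exponential growth at rate −λ₁ ≈ 8.463).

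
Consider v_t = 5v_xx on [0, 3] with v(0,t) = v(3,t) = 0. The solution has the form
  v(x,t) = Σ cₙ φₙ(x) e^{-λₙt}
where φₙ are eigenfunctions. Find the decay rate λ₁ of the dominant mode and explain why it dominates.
Eigenvalues: λₙ = 5n²π²/3².
First three modes:
  n=1: λ₁ = 5π²/3² ≈ 5.483
  n=2: λ₂ = 20π²/3² ≈ 21.932 (4× faster decay)
  n=3: λ₃ = 45π²/3² ≈ 49.348 (9× faster decay)
As t → ∞, higher modes decay exponentially faster. The n=1 mode dominates: v ~ c₁ sin(πx/3) e^{-λ₁t}.
Decay rate: λ₁ = 5π²/3² ≈ 5.483.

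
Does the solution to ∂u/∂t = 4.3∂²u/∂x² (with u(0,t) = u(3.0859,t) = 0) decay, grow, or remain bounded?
u → 0. Heat diffuses out through both boundaries.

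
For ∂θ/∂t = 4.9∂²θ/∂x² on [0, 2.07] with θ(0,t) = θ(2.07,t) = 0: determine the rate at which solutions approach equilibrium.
Eigenvalues: λₙ = 4.9n²π²/2.07².
First three modes:
  n=1: λ₁ = 4.9π²/2.07² ≈ 11.286
  n=2: λ₂ = 19.6π²/2.07² ≈ 45.146 (4× faster decay)
  n=3: λ₃ = 44.1π²/2.07² ≈ 101.578 (9× faster decay)
As t → ∞, higher modes decay exponentially faster. The n=1 mode dominates: θ ~ c₁ sin(πx/2.07) e^{-λ₁t}.
Decay rate: λ₁ = 4.9π²/2.07² ≈ 11.286.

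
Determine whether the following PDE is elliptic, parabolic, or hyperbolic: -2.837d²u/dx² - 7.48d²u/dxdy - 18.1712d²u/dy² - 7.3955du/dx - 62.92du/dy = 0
Coefficients: A = -2.837, B = -7.48, C = -18.1712. B² - 4AC = -150.2563776, which is negative, so the equation is elliptic.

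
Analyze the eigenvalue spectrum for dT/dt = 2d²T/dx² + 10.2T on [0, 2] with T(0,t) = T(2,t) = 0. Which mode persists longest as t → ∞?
Eigenvalues: λₙ = 2n²π²/2² - 10.2.
First three modes:
  n=1: λ₁ = 2π²/2² - 10.2 ≈ -5.265
  n=2: λ₂ = 8π²/2² - 10.2 ≈ 9.539
  n=3: λ₃ = 18π²/2² - 10.2 ≈ 34.213
Since 2π²/2² ≈ 4.935 < 10.2, λ₁ < 0.
The n=1 mode grows fastest (−λₙ is largest for n=1) → dominates.
Asymptotic: T ~ c₁ sin(πx/2) e^{5.265t} (exponential growth at rate −λ₁ ≈ 5.265).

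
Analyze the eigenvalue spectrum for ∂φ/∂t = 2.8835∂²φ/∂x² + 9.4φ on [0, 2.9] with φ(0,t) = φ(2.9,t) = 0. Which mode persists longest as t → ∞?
Eigenvalues: λₙ = 2.8835n²π²/2.9² - 9.4.
First three modes:
  n=1: λ₁ = 2.8835π²/2.9² - 9.4 ≈ -6.016
  n=2: λ₂ = 11.534π²/2.9² - 9.4 ≈ 4.136
  n=3: λ₃ = 25.9515π²/2.9² - 9.4 ≈ 21.056
Since 2.8835π²/2.9² ≈ 3.384 < 9.4, λ₁ < 0.
The n=1 mode grows fastest (−λₙ is largest for n=1) → dominates.
Asymptotic: φ ~ c₁ sin(πx/2.9) e^{6.016t} (exponential growth at rate −λ₁ ≈ 6.016).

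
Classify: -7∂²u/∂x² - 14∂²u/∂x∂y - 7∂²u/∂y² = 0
Parabolic (discriminant = 0).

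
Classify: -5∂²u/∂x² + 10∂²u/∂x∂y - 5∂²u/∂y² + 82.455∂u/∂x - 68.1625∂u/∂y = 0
Parabolic (discriminant = 0).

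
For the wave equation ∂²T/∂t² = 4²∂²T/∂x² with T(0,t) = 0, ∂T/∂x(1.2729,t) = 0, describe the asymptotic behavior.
T oscillates (no decay). Energy is conserved; the solution oscillates indefinitely as standing waves.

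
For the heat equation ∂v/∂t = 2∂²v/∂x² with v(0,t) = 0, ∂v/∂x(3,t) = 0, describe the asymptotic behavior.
v → 0. Heat escapes through the Dirichlet boundary.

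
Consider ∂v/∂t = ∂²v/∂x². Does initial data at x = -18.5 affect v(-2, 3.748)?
Yes, for any finite x. The heat equation has infinite propagation speed, so all initial data affects all points at any t > 0.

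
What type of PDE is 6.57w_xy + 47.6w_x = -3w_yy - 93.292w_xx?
Rewriting in standard form: 93.292w_xx + 6.57w_xy + 3w_yy + 47.6w_x = 0. With A = 93.292, B = 6.57, C = 3, the discriminant is -1076.3391. This is an elliptic PDE.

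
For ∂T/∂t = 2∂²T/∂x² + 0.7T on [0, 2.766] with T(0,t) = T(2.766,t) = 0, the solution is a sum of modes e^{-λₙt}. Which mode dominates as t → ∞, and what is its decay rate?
Eigenvalues: λₙ = 2n²π²/2.766² - 0.7.
First three modes:
  n=1: λ₁ = 2π²/2.766² - 0.7 ≈ 1.88
  n=2: λ₂ = 8π²/2.766² - 0.7 ≈ 9.62
  n=3: λ₃ = 18π²/2.766² - 0.7 ≈ 22.52
Since 2π²/2.766² ≈ 2.58 > 0.7, all λₙ > 0.
The n=1 mode decays slowest → dominates as t → ∞.
Asymptotic: T ~ c₁ sin(πx/2.766) e^{-λ₁t} with decay rate λ₁ ≈ 1.88.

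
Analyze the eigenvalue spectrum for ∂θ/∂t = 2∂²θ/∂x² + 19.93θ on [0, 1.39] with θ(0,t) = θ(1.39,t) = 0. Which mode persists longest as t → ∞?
Eigenvalues: λₙ = 2n²π²/1.39² - 19.93.
First three modes:
  n=1: λ₁ = 2π²/1.39² - 19.93 ≈ -9.714
  n=2: λ₂ = 8π²/1.39² - 19.93 ≈ 20.936
  n=3: λ₃ = 18π²/1.39² - 19.93 ≈ 72.018
Since 2π²/1.39² ≈ 10.216 < 19.93, λ₁ < 0.
The n=1 mode grows fastest (−λₙ is largest for n=1) → dominates.
Asymptotic: θ ~ c₁ sin(πx/1.39) e^{9.714t} (exponential growth at rate −λ₁ ≈ 9.714).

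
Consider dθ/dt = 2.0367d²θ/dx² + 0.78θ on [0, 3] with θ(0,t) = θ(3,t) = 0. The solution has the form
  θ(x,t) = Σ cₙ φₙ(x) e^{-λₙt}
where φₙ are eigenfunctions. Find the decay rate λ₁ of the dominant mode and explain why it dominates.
Eigenvalues: λₙ = 2.0367n²π²/3² - 0.78.
First three modes:
  n=1: λ₁ = 2.0367π²/3² - 0.78 ≈ 1.453
  n=2: λ₂ = 8.1468π²/3² - 0.78 ≈ 8.154
  n=3: λ₃ = 18.3303π²/3² - 0.78 ≈ 19.321
Since 2.0367π²/3² ≈ 2.233 > 0.78, all λₙ > 0.
The n=1 mode decays slowest → dominates as t → ∞.
Asymptotic: θ ~ c₁ sin(πx/3) e^{-λ₁t} with decay rate λ₁ ≈ 1.453.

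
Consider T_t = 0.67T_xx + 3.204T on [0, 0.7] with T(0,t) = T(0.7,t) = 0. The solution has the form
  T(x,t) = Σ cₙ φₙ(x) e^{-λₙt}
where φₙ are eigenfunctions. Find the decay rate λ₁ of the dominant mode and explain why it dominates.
Eigenvalues: λₙ = 0.67n²π²/0.7² - 3.204.
First three modes:
  n=1: λ₁ = 0.67π²/0.7² - 3.204 ≈ 10.291
  n=2: λ₂ = 2.68π²/0.7² - 3.204 ≈ 50.777
  n=3: λ₃ = 6.03π²/0.7² - 3.204 ≈ 118.253
Since 0.67π²/0.7² ≈ 13.495 > 3.204, all λₙ > 0.
The n=1 mode decays slowest → dominates as t → ∞.
Asymptotic: T ~ c₁ sin(πx/0.7) e^{-λ₁t} with decay rate λ₁ ≈ 10.291.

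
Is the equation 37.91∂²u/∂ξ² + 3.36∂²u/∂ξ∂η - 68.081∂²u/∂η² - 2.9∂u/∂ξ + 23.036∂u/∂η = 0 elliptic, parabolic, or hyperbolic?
Computing B² - 4AC with A = 37.91, B = 3.36, C = -68.081: discriminant = 10335.09244 (positive). Answer: hyperbolic.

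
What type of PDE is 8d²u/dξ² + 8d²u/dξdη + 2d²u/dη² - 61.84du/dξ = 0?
With A = 8, B = 8, C = 2, the discriminant is 0. This is a parabolic PDE.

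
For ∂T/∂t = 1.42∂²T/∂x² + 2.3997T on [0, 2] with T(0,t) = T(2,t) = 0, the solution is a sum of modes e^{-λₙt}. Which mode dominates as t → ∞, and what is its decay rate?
Eigenvalues: λₙ = 1.42n²π²/2² - 2.3997.
First three modes:
  n=1: λ₁ = 1.42π²/2² - 2.3997 ≈ 1.104
  n=2: λ₂ = 5.68π²/2² - 2.3997 ≈ 11.615
  n=3: λ₃ = 12.78π²/2² - 2.3997 ≈ 29.134
Since 1.42π²/2² ≈ 3.504 > 2.3997, all λₙ > 0.
The n=1 mode decays slowest → dominates as t → ∞.
Asymptotic: T ~ c₁ sin(πx/2) e^{-λ₁t} with decay rate λ₁ ≈ 1.104.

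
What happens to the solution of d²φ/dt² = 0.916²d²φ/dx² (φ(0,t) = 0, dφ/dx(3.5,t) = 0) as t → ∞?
φ oscillates (no decay). Energy is conserved; the solution oscillates indefinitely as standing waves.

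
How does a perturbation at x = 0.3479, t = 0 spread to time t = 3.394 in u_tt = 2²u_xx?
Domain of influence: [-6.4401, 7.1359]. Data at x = 0.3479 spreads outward at speed 2.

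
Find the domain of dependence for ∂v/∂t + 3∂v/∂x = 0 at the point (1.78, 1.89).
A single point: x = -3.89. The characteristic through (1.78, 1.89) is x - 3t = const, so x = 1.78 - 3·1.89 = -3.89.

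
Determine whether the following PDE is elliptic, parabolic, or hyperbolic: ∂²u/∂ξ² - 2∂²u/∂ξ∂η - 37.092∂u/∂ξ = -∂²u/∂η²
Rewriting in standard form: ∂²u/∂ξ² - 2∂²u/∂ξ∂η + ∂²u/∂η² - 37.092∂u/∂ξ = 0. Coefficients: A = 1, B = -2, C = 1. B² - 4AC = 0, which is zero, so the equation is parabolic.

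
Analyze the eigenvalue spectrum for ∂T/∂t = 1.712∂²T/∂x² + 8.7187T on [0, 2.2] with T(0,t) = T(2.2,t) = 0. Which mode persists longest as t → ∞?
Eigenvalues: λₙ = 1.712n²π²/2.2² - 8.7187.
First three modes:
  n=1: λ₁ = 1.712π²/2.2² - 8.7187 ≈ -5.228
  n=2: λ₂ = 6.848π²/2.2² - 8.7187 ≈ 5.246
  n=3: λ₃ = 15.408π²/2.2² - 8.7187 ≈ 22.701
Since 1.712π²/2.2² ≈ 3.491 < 8.7187, λ₁ < 0.
The n=1 mode grows fastest (−λₙ is largest for n=1) → dominates.
Asymptotic: T ~ c₁ sin(πx/2.2) e^{5.228t} (exponential growth at rate −λ₁ ≈ 5.228).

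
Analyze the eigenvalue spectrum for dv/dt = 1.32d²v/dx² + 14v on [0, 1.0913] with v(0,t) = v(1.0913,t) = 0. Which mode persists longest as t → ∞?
Eigenvalues: λₙ = 1.32n²π²/1.0913² - 14.
First three modes:
  n=1: λ₁ = 1.32π²/1.0913² - 14 ≈ -3.061
  n=2: λ₂ = 5.28π²/1.0913² - 14 ≈ 29.757
  n=3: λ₃ = 11.88π²/1.0913² - 14 ≈ 84.453
Since 1.32π²/1.0913² ≈ 10.939 < 14, λ₁ < 0.
The n=1 mode grows fastest (−λₙ is largest for n=1) → dominates.
Asymptotic: v ~ c₁ sin(πx/1.0913) e^{3.061t} (exponential growth at rate −λ₁ ≈ 3.061).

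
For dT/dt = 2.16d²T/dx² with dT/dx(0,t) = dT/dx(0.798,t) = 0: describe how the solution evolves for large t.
T → constant (steady state). Heat is conserved (no flux at boundaries); solution approaches the spatial average.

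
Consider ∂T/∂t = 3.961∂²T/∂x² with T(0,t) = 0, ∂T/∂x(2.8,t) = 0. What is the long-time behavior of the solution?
As t → ∞, T → 0. Heat escapes through the Dirichlet boundary.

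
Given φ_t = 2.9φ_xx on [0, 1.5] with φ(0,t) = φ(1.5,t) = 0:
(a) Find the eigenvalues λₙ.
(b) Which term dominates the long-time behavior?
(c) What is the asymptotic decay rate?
Eigenvalues: λₙ = 2.9n²π²/1.5².
First three modes:
  n=1: λ₁ = 2.9π²/1.5² ≈ 12.721
  n=2: λ₂ = 11.6π²/1.5² ≈ 50.883 (4× faster decay)
  n=3: λ₃ = 26.1π²/1.5² ≈ 114.487 (9× faster decay)
As t → ∞, higher modes decay exponentially faster. The n=1 mode dominates: φ ~ c₁ sin(πx/1.5) e^{-λ₁t}.
Decay rate: λ₁ = 2.9π²/1.5² ≈ 12.721.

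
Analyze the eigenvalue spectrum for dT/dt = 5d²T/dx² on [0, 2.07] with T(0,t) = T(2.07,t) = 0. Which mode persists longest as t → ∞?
Eigenvalues: λₙ = 5n²π²/2.07².
First three modes:
  n=1: λ₁ = 5π²/2.07² ≈ 11.517
  n=2: λ₂ = 20π²/2.07² ≈ 46.067 (4× faster decay)
  n=3: λ₃ = 45π²/2.07² ≈ 103.651 (9× faster decay)
As t → ∞, higher modes decay exponentially faster. The n=1 mode dominates: T ~ c₁ sin(πx/2.07) e^{-λ₁t}.
Decay rate: λ₁ = 5π²/2.07² ≈ 11.517.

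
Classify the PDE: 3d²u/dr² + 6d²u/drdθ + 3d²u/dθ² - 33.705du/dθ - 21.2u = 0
A = 3, B = 6, C = 3. Discriminant B² - 4AC = 0. Since 0 = 0, parabolic.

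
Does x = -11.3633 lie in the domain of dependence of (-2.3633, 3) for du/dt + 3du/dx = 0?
Yes. The characteristic through (-2.3633, 3) passes through x = -11.3633.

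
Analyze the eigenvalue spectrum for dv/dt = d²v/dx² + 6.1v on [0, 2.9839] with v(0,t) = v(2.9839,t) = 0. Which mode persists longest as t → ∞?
Eigenvalues: λₙ = n²π²/2.9839² - 6.1.
First three modes:
  n=1: λ₁ = π²/2.9839² - 6.1 ≈ -4.992
  n=2: λ₂ = 4π²/2.9839² - 6.1 ≈ -1.666
  n=3: λ₃ = 9π²/2.9839² - 6.1 ≈ 3.876
Since π²/2.9839² ≈ 1.108 < 6.1, λ₁ < 0.
The n=1 mode grows fastest (−λₙ is largest for n=1) → dominates.
Asymptotic: v ~ c₁ sin(πx/2.9839) e^{4.992t} (exponential growth at rate −λ₁ ≈ 4.992).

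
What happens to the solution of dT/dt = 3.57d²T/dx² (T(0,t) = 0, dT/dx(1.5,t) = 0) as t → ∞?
T → 0. Heat escapes through the Dirichlet boundary.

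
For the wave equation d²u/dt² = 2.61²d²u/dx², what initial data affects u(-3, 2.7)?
Domain of dependence: [-10.047, 4.047]. Signals travel at speed 2.61, so data within |x - -3| ≤ 2.61·2.7 = 7.047 can reach the point.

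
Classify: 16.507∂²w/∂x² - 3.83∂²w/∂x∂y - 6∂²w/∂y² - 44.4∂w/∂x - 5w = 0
Hyperbolic (discriminant = 410.8369).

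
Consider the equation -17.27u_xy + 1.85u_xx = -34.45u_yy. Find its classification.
Rewriting in standard form: 1.85u_xx - 17.27u_xy + 34.45u_yy = 0. Hyperbolic. (A = 1.85, B = -17.27, C = 34.45 gives B² - 4AC = 43.3229.)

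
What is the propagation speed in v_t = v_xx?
Infinite. The heat equation is parabolic, not hyperbolic, so disturbances propagate instantly.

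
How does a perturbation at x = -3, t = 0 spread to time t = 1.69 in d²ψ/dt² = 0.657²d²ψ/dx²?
Domain of influence: [-4.11033, -1.88967]. Data at x = -3 spreads outward at speed 0.657.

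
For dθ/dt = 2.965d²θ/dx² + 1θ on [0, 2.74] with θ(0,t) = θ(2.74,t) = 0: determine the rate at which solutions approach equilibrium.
Eigenvalues: λₙ = 2.965n²π²/2.74² - 1.
First three modes:
  n=1: λ₁ = 2.965π²/2.74² - 1 ≈ 2.898
  n=2: λ₂ = 11.86π²/2.74² - 1 ≈ 14.591
  n=3: λ₃ = 26.685π²/2.74² - 1 ≈ 34.081
Since 2.965π²/2.74² ≈ 3.898 > 1, all λₙ > 0.
The n=1 mode decays slowest → dominates as t → ∞.
Asymptotic: θ ~ c₁ sin(πx/2.74) e^{-λ₁t} with decay rate λ₁ ≈ 2.898.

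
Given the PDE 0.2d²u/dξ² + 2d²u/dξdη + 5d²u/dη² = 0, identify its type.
The second-order coefficients are A = 0.2, B = 2, C = 5. Since B² - 4AC = 0 = 0, this is a parabolic PDE.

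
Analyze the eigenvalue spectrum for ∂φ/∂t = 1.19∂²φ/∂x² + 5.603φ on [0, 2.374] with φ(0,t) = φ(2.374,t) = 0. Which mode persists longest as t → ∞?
Eigenvalues: λₙ = 1.19n²π²/2.374² - 5.603.
First three modes:
  n=1: λ₁ = 1.19π²/2.374² - 5.603 ≈ -3.519
  n=2: λ₂ = 4.76π²/2.374² - 5.603 ≈ 2.733
  n=3: λ₃ = 10.71π²/2.374² - 5.603 ≈ 13.152
Since 1.19π²/2.374² ≈ 2.084 < 5.603, λ₁ < 0.
The n=1 mode grows fastest (−λₙ is largest for n=1) → dominates.
Asymptotic: φ ~ c₁ sin(πx/2.374) e^{3.519t} (exponential growth at rate −λ₁ ≈ 3.519).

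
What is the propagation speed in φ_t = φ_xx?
Infinite. The heat equation is parabolic, not hyperbolic, so disturbances propagate instantly.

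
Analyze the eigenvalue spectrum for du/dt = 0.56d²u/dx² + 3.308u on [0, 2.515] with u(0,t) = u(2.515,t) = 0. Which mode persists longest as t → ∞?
Eigenvalues: λₙ = 0.56n²π²/2.515² - 3.308.
First three modes:
  n=1: λ₁ = 0.56π²/2.515² - 3.308 ≈ -2.434
  n=2: λ₂ = 2.24π²/2.515² - 3.308 ≈ 0.187
  n=3: λ₃ = 5.04π²/2.515² - 3.308 ≈ 4.556
Since 0.56π²/2.515² ≈ 0.874 < 3.308, λ₁ < 0.
The n=1 mode grows fastest (−λₙ is largest for n=1) → dominates.
Asymptotic: u ~ c₁ sin(πx/2.515) e^{2.434t} (exponential growth at rate −λ₁ ≈ 2.434).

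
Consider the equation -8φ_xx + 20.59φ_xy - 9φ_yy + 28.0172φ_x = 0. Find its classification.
Hyperbolic. (A = -8, B = 20.59, C = -9 gives B² - 4AC = 135.9481.)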